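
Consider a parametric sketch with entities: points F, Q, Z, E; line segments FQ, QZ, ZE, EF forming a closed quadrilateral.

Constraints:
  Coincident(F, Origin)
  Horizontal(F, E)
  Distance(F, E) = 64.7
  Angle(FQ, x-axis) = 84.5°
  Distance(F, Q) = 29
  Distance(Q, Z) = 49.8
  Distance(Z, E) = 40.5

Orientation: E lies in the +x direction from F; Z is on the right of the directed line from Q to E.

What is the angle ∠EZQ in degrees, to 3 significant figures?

97.8°

Checks: |QZ| = 49.80 ✓; |ZE| = 40.50 ✓.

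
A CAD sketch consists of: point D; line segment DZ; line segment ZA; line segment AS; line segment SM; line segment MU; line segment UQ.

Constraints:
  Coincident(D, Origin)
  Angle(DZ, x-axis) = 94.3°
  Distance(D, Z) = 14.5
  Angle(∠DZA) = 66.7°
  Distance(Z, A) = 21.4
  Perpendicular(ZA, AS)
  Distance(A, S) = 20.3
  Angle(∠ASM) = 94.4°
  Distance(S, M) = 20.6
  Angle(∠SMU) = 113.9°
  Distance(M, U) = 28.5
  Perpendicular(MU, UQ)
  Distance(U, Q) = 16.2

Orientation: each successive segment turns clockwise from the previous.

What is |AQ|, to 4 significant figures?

22.59

D is at the origin; DZ runs at 94.3° with length 14.5, so Z = (-1.087, 14.46). ∠DZA = 66.7° gives ZA at -19.00° from the x-axis; with |ZA| = 21.4, A = (19.15, 7.492). ZA is perpendicular to AS, so AS runs at -109.0°; with |AS| = 20.3, S = (12.54, -11.70). ∠ASM = 94.4° gives SM at 165.4° from the x-axis; with |SM| = 20.6, M = (-7.397, -6.509). ∠SMU = 113.9° gives MU at 99.30° from the x-axis; with |MU| = 28.5, U = (-12.00, 21.62). MU is perpendicular to UQ, so UQ runs at 9.300°; with |UQ| = 16.2, Q = (3.984, 24.23). Then |AQ| = |Q − A| = 22.59.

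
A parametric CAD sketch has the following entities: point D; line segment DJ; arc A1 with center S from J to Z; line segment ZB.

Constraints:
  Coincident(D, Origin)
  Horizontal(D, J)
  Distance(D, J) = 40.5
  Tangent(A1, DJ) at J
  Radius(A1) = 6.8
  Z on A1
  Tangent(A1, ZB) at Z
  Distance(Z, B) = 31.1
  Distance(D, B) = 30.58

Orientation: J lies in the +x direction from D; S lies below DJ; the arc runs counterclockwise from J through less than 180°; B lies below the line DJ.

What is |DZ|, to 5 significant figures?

35.350

D is at the origin; D and J share the same y with |DJ| = 40.5 and J on the +x side, so J = (40.500, 0.0000). Tangency of A1 to DJ means the radius SJ is perpendicular to DJ, so S = J + (0, -6.8) = (40.500, -6.8000). Since SZ ⟂ ZB (tangency), |SB| = √(6.8² + 31.1²) = 31.835 regardless of where Z sits on A1. So B lies on both circle(D, 30.58) and circle(S, 31.835); the below-DJ intersection is B = (15.420, -26.407). Z is the foot of the tangent from B: Z = (35.264, -2.4611).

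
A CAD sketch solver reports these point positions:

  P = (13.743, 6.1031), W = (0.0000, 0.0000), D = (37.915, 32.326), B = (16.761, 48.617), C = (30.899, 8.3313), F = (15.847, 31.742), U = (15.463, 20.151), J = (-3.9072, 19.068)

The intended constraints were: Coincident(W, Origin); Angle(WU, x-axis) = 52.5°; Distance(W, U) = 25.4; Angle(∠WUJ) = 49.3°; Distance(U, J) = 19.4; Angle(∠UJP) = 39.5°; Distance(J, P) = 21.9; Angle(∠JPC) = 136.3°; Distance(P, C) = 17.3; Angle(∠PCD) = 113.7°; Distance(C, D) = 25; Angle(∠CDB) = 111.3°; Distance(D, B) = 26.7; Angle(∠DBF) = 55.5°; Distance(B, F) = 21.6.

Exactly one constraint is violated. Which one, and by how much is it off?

Distance(B, F) = 21.6 — off by 4.70.

W = (0.00, 0.00) ✓; WU at 52.50° ✓; |WU| = 25.40 ✓; ∠WUJ = 49.30° ✓; |UJ| = 19.40 ✓; ∠UJP = 39.50° ✓; |JP| = 21.90 ✓; ∠JPC = 136.3° ✓; |PC| = 17.30 ✓; ∠PCD = 113.7° ✓; |CD| = 25.00 ✓; ∠CDB = 111.3° ✓; |DB| = 26.70 ✓; ∠DBF = 55.50° ✓; |BF| = 16.90 ✗.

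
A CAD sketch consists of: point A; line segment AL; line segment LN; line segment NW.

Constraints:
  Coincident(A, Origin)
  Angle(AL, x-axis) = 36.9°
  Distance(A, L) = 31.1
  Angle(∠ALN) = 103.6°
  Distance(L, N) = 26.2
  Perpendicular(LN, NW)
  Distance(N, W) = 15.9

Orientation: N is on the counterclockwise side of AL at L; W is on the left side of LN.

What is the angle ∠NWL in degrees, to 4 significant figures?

58.75°

A is at the origin; AL runs at 36.9° with length 31.1, so L = 31.1·(cos 36.9°, sin 36.9°) = (24.87, 18.67). ∠ALN = 103.6°, so LN runs at 36.9° + (180° − 103.6°) = 113.3° from the x-axis; with |LN| = 26.2, N = L + 26.2·(cos 113.3°, sin 113.3°) = (14.51, 42.74). The perpendicularity gives NW at right angles to LN; with |NW| = 15.9 on the left of LN, W = N + 15.9·(-0.9184, -0.3955) = (-0.09640, 36.45). Then cos ∠NWL = WN·WL / (|WN||WL|), giving 58.75°.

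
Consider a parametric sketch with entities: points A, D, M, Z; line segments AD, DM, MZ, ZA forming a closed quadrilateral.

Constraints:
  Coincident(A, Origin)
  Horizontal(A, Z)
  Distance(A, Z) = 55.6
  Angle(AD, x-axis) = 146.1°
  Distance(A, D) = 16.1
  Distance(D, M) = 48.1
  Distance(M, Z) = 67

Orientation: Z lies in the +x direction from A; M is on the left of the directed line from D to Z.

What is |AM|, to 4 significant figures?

51.53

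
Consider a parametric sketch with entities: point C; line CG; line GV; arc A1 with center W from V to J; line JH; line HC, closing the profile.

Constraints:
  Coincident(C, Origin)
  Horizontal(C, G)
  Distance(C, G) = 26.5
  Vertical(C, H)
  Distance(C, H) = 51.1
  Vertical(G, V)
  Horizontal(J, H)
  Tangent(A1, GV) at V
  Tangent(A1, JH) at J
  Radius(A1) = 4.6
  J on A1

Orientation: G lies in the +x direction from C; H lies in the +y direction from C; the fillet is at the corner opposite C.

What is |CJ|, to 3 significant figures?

55.6

C is at the origin; C and G share the same y with |CG| = 26.5 and G on the +x side, so G = (26.5, 0.00). C and H share the same x with |CH| = 51.1 and H on the +y side, so H = (0.00, 51.1). The virtual corner opposite C is at (26.5, 51.1). The tangent condition forces WV to be normal to GV and the tangent condition forces WJ to be normal to JH, with radius 4.6, so the center W sits 4.6 in from both sides at W = (21.9, 46.5). That places the tangent points at V = (26.5, 46.5) on GV and J = (21.9, 51.1) on JH. Then |CJ| = |J − C| = 55.6.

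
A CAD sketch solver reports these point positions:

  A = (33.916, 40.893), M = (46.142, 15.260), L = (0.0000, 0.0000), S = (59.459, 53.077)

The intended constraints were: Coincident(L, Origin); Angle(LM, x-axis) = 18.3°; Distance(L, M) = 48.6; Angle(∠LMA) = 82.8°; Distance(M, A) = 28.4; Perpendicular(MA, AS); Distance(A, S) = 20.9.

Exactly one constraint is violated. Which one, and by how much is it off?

Distance(A, S) = 20.9 — off by 7.40.

L = (0.00, 0.00) ✓; LM at 18.30° ✓; |LM| = 48.60 ✓; ∠LMA = 82.80° ✓; |MA| = 28.40 ✓; ∠(MA, AS) = 90.00° ✓; |AS| = 28.30 ✗.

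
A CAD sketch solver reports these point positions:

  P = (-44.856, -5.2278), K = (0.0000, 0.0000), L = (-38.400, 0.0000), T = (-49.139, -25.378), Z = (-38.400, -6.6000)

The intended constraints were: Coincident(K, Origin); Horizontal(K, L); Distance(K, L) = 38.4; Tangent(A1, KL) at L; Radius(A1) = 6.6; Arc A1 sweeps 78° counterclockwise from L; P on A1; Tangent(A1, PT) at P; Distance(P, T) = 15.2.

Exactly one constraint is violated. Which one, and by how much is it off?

Distance(P, T) = 15.2 — off by 5.40.

K = (0.00, 0.00) ✓; K.y = 0.00, L.y = 0.00 ✓; |KL| = 38.40 ✓; ∠(ZL, LK) = 90.00° ✓; |ZL| = 6.600 ✓; bearing(Z→P) − bearing(Z→L) = 78.00° ✓; |ZP| = 6.600 ✓; ∠(ZP, PT) = 90.00° ✓; |PT| = 20.60 ✗.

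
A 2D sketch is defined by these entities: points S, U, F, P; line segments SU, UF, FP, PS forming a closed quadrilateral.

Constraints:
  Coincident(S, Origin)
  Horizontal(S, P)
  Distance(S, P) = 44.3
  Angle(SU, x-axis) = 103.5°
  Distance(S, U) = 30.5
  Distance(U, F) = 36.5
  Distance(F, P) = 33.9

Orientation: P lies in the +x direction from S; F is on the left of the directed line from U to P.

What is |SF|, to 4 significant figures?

42.30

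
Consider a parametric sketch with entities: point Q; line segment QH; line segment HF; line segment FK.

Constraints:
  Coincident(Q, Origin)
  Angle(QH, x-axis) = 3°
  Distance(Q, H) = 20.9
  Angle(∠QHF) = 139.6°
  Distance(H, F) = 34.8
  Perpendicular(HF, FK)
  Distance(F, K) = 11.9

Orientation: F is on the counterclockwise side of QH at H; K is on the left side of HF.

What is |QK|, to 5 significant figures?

50.743

Q is at the origin; QH runs at 3.0° with length 20.9, so H = 20.9·(cos 3.0°, sin 3.0°) = (20.871, 1.0938). ∠QHF = 139.6°, so HF runs at 3.0° + (180° − 139.6°) = 43.400° from the x-axis; with |HF| = 34.8, F = H + 34.8·(cos 43.400°, sin 43.400°) = (46.156, 25.004). HF is perpendicular to FK; with |FK| = 11.9 on the left of HF, K = F + 11.9·(-0.68709, 0.72657) = (37.980, 33.651). Then |QK| = |K − Q| = 50.743.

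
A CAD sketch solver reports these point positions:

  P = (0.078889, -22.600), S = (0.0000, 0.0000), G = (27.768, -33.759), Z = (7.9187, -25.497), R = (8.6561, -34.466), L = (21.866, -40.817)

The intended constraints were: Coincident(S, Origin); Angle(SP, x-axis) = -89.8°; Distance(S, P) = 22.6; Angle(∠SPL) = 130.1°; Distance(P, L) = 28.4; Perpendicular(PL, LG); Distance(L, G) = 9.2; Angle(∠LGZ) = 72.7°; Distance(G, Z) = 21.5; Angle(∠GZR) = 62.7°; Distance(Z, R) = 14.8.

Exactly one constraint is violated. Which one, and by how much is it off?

Distance(Z, R) = 14.8 — off by 5.80.

S = (0.00, 0.00) ✓; SP at -89.80° ✓; |SP| = 22.60 ✓; ∠SPL = 130.1° ✓; |PL| = 28.40 ✓; ∠(PL, LG) = 90.00° ✓; |LG| = 9.200 ✓; ∠LGZ = 72.70° ✓; |GZ| = 21.50 ✓; ∠GZR = 62.70° ✓; |ZR| = 8.999 ✗.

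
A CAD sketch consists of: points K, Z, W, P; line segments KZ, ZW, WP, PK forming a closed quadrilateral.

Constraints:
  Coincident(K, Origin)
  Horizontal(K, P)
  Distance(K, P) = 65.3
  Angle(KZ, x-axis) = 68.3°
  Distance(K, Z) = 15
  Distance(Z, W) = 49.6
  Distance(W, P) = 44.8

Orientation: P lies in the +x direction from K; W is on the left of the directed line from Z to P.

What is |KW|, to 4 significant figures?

62.45

K is at the origin; K and P share the same y with |KP| = 65.3 and P in +x, so P = (65.3, 0). KZ runs at 68.3° with |KZ| = 15.0, so Z = (5.546, 13.94). W is determined by |ZW| = 49.6 and |WP| = 44.8 together: it lies at the intersection of circle(Z, 49.6) and circle(P, 44.8). With |ZP| = 61.36, the foot of the radical line on ZP is 34.37 from Z and the perpendicular offset is √(49.6² − 34.37²) = 35.76. Taking the left-of-ZP solution: W = (47.14, 40.96).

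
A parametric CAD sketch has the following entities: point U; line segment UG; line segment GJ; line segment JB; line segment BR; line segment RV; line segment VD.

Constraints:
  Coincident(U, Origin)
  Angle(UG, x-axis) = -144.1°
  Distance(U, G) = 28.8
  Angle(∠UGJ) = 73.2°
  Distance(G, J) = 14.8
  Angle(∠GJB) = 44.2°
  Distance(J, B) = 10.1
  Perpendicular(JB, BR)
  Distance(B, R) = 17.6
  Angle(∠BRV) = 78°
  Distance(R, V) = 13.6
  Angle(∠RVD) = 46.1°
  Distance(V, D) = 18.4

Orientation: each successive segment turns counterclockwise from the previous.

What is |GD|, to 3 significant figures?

6.03

∠BRV = 78.0° gives RV at -69.5° from the x-axis; with |RV| = 13.6, V = (-25.7, -31.2). ∠RVD = 46.1° gives VD at 64.4° from the x-axis; with |VD| = 18.4, D = (-17.7, -14.6). Then |GD| = |D − G| = 6.03.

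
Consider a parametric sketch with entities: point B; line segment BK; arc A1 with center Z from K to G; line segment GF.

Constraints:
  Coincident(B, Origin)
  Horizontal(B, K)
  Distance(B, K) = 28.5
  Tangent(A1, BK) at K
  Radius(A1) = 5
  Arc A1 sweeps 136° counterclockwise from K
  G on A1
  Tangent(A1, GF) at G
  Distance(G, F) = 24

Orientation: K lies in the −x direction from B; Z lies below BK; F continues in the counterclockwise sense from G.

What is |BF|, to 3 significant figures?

29.2

B is at the origin; BK is horizontal with |BK| = 28.5 and K on the −x side, so K = (-28.5, 0.00). Tangency of A1 to BK means the radius ZK is perpendicular to BK, so Z = K + (0, -5) = (-28.5, -5.00). On A1, K sits at bearing 90° from Z; a 136° counterclockwise sweep puts G at bearing 226°, so G = Z + 5.0·(cos 226°, sin 226°) = (-32.0, -8.60). Tangency of A1 to GF means the radius ZG is perpendicular to GF, so GF runs along (−sin 226°, cos 226°); with |GF| = 24.0, F = (-14.7, -25.3). Then |BF| = |F − B| = 29.2.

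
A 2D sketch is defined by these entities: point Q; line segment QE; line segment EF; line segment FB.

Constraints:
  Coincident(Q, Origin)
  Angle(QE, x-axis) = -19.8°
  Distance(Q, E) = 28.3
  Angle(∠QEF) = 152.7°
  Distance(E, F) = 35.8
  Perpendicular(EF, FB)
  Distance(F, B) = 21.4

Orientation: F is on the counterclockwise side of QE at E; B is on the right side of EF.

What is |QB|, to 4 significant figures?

69.98

Q is at the origin; QE runs at -19.8° with length 28.3, so E = 28.3·(cos -19.8°, sin -19.8°) = (26.63, -9.586). ∠QEF = 152.7°, so EF runs at -19.8° + (180° − 152.7°) = 7.500° from the x-axis; with |EF| = 35.8, F = E + 35.8·(cos 7.500°, sin 7.500°) = (62.12, -4.913). EF is perpendicular to FB; with |FB| = 21.4 on the right of EF, B = F + 21.4·(0.1305, -0.9914) = (64.91, -26.13). Then |QB| = |B − Q| = 69.98.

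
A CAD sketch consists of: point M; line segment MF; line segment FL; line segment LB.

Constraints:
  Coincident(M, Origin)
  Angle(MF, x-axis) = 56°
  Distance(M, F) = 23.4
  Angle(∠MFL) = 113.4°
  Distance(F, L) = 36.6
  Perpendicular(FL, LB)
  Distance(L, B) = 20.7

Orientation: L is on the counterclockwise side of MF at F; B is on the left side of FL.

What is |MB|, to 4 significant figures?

45.90

∠MFL = 113.4°, so FL runs at 56.0° + (180° − 113.4°) = 122.6° from the x-axis; with |FL| = 36.6, L = F + 36.6·(cos 122.6°, sin 122.6°) = (-6.634, 50.23). FL is perpendicular to LB; with |LB| = 20.7 on the left of FL, B = L + 20.7·(-0.8425, -0.5388) = (-24.07, 39.08). Then |MB| = |B − M| = 45.90.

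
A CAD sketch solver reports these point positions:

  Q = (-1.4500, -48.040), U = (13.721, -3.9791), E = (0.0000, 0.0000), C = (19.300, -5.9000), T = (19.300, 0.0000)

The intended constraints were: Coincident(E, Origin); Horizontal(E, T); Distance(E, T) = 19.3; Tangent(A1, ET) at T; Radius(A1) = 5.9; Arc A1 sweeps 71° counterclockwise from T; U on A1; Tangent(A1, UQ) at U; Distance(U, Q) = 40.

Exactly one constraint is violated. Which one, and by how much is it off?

Distance(U, Q) = 40 — off by 6.60.

E = (0.00, 0.00) ✓; E.y = 0.00, T.y = 0.00 ✓; |ET| = 19.30 ✓; ∠(CT, TE) = 90.00° ✓; |CT| = 5.900 ✓; bearing(C→U) − bearing(C→T) = 71.00° ✓; |CU| = 5.900 ✓; ∠(CU, UQ) = 90.00° ✓; |UQ| = 46.60 ✗.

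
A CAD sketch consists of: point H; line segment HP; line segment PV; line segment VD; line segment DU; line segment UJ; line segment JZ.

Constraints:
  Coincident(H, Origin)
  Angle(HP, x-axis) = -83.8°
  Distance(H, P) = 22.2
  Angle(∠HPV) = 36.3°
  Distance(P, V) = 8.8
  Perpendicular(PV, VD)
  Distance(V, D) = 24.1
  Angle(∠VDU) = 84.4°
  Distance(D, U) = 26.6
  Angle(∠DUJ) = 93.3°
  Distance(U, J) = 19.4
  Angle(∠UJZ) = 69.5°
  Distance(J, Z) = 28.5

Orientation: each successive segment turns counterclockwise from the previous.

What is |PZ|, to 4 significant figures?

16.16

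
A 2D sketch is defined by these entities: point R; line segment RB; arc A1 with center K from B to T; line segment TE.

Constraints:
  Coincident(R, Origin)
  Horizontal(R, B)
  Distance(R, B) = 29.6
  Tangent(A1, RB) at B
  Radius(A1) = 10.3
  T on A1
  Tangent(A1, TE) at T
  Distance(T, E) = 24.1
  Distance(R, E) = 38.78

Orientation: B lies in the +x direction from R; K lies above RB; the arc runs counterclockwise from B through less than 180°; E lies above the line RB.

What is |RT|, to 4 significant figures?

40.66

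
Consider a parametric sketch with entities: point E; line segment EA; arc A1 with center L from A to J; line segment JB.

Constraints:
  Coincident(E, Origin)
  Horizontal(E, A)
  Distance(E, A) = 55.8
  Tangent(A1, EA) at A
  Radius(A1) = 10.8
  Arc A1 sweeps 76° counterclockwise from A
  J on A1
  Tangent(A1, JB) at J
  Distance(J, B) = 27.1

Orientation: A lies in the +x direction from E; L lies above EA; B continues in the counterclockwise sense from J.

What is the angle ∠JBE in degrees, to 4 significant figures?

50.67°

On A1, A sits at bearing -90° from L; a 76° counterclockwise sweep puts J at bearing -14°, so J = L + 10.8·(cos -14°, sin -14°) = (66.28, 8.187). Tangency of A1 to JB means the radius LJ is perpendicular to JB, so JB runs along (−sin -14°, cos -14°); with |JB| = 27.1, B = (72.84, 34.48). Then cos ∠JBE = BJ·BE / (|BJ||BE|), giving 50.67°.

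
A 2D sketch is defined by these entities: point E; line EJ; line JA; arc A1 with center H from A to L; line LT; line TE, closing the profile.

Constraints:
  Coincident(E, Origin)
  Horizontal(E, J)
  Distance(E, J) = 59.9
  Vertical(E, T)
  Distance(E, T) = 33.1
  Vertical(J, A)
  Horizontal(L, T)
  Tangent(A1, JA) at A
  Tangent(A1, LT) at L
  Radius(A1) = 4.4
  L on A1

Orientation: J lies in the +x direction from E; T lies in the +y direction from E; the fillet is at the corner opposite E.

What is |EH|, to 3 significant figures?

62.5

E and T share the same x with |ET| = 33.1 and T on the +y side, so T = (0.00, 33.1). The virtual corner opposite E is at (59.9, 33.1). Since A1 is tangent to JA there, HA ⟂ JA and A1 meets LT tangentially, so HL is at right angles to LT, with radius 4.4, so the center H sits 4.4 in from both sides at H = (55.5, 28.7). Then |EH| = |H − E| = 62.5.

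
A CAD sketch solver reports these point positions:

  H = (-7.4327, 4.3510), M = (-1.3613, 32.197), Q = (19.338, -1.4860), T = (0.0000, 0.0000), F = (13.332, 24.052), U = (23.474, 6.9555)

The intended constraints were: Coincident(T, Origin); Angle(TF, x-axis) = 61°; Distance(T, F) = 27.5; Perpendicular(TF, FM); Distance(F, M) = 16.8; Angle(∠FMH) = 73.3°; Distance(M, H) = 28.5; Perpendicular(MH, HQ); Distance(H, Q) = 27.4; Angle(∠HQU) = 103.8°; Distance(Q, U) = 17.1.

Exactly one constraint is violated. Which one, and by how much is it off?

Distance(Q, U) = 17.1 — off by 7.70.

T = (0.00, 0.00) ✓; TF at 61.00° ✓; |TF| = 27.50 ✓; ∠(TF, FM) = 90.00° ✓; |FM| = 16.80 ✓; ∠FMH = 73.30° ✓; |MH| = 28.50 ✓; ∠(MH, HQ) = 90.00° ✓; |HQ| = 27.40 ✓; ∠HQU = 103.8° ✓; |QU| = 9.400 ✗.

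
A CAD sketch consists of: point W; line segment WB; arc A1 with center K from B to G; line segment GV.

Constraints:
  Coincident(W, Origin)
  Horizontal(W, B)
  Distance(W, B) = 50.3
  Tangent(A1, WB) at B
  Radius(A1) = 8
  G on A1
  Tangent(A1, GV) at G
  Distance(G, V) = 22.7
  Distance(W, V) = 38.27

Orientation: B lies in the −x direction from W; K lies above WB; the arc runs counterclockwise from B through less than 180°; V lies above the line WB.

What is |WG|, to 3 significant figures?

43.8

Checks: |KG| = 8.000 ✓; ∠(KG, GV) = 90.00° ✓; |GV| = 22.70 ✓; |WV| = 38.27 ✓.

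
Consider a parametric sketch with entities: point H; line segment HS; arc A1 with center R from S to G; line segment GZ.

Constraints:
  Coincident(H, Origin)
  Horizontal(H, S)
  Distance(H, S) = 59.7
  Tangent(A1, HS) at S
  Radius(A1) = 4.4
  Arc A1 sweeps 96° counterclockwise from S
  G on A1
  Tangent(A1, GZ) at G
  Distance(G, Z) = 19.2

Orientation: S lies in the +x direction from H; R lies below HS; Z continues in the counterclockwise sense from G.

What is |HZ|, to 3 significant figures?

62.1

H is at the origin; HS is horizontal with |HS| = 59.7 and S on the +x side, so S = (59.7, 0.00). Tangency of A1 to HS means the radius RS is perpendicular to HS, so R = S + (0, -4.4) = (59.7, -4.40). On A1, S sits at bearing 90° from R; a 96° counterclockwise sweep puts G at bearing 186°, so G = R + 4.4·(cos 186°, sin 186°) = (55.3, -4.86). A1 meets GZ tangentially, so RG is at right angles to GZ, so GZ runs along (−sin 186°, cos 186°); with |GZ| = 19.2, Z = (57.3, -24.0). Then |HZ| = |Z − H| = 62.1.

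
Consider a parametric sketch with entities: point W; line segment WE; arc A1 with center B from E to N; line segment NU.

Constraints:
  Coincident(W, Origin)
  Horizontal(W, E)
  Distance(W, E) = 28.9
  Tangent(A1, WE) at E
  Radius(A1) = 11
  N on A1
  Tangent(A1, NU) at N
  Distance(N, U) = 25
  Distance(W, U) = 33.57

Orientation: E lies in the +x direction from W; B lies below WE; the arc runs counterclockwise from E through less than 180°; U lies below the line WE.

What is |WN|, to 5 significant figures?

19.961

Checks: |BN| = 11.00 ✓; ∠(BN, NU) = 90.00° ✓; |NU| = 25.00 ✓; |WU| = 33.57 ✓.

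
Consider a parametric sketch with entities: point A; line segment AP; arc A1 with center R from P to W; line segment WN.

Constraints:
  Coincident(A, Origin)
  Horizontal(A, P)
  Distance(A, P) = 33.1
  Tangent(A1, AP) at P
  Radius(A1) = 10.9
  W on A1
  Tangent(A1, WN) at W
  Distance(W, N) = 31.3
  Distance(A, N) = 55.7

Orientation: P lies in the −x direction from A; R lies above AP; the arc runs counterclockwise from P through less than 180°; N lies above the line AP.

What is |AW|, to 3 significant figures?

27.3

A is at the origin; AP is horizontal with |AP| = 33.1 and P on the −x side, so P = (-33.1, 0.00). Since A1 is tangent to AP there, RP ⟂ AP, so R = P + (0, 10.9) = (-33.1, 10.9). Since RW ⟂ WN (tangency), |RN| = √(10.9² + 31.3²) = 33.1 regardless of where W sits on A1. So N lies on both circle(A, 55.7) and circle(R, 33.1); the above-AP intersection is N = (-34.1, 44.0). W is the foot of the tangent from N: W = (-22.9, 14.8).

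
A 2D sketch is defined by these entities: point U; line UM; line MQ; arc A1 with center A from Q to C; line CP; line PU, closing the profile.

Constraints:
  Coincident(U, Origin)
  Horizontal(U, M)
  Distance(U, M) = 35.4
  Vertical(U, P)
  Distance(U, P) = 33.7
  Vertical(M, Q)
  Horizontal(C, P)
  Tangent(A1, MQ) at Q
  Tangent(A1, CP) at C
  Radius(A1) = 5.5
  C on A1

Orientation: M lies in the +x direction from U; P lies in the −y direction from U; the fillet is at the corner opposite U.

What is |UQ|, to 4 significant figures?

45.26

U is at the origin; UM is horizontal with |UM| = 35.4 and M on the +x side, so M = (35.40, 0.000). U and P share the same x with |UP| = 33.7 and P on the −y side, so P = (0.000, -33.70). The virtual corner opposite U is at (35.40, -33.70). Tangency of A1 to MQ means the radius AQ is perpendicular to MQ and tangency of A1 to CP means the radius AC is perpendicular to CP, with radius 5.5, so the center A sits 5.5 in from both sides at A = (29.90, -28.20). That places the tangent points at Q = (35.40, -28.20) on MQ and C = (29.90, -33.70) on CP. Then |UQ| = |Q − U| = 45.26.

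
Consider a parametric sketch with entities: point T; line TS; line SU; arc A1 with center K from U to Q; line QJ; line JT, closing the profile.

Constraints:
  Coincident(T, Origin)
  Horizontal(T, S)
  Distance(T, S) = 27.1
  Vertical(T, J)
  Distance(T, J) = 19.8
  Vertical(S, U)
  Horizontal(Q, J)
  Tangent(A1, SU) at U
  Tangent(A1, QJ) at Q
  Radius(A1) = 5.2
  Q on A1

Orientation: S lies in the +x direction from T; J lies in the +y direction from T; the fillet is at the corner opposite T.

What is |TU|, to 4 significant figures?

30.78

T is at the origin; TS is horizontal with |TS| = 27.1 and S on the +x side, so S = (27.10, 0.000). TJ is vertical with |TJ| = 19.8 and J on the +y side, so J = (0.000, 19.80). The virtual corner opposite T is at (27.10, 19.80). Since A1 is tangent to SU there, KU ⟂ SU and tangency of A1 to QJ means the radius KQ is perpendicular to QJ, with radius 5.2, so the center K sits 5.2 in from both sides at K = (21.90, 14.60). That places the tangent points at U = (27.10, 14.60) on SU and Q = (21.90, 19.80) on QJ. Then |TU| = |U − T| = 30.78.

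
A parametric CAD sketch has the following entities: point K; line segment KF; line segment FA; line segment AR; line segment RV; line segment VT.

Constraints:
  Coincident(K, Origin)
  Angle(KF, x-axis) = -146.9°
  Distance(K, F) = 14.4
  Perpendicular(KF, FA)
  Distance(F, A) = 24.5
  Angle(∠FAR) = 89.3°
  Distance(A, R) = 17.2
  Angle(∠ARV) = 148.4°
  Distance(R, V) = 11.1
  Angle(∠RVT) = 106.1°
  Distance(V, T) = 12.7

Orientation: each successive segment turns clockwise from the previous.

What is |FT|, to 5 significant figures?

23.848

K is at the origin; KF runs at -146.9° with length 14.4, so F = (-12.063, -7.8639). The perpendicularity gives FA at right angles to KF, so FA runs at 123.10°; with |FA| = 24.5, A = (-25.443, 12.660). ∠FAR = 89.3° gives AR at 32.400° from the x-axis; with |AR| = 17.2, R = (-10.920, 21.876). ∠ARV = 148.4° gives RV at 0.80000° from the x-axis; with |RV| = 11.1, V = (0.17871, 22.031). ∠RVT = 106.1° gives VT at -73.100° from the x-axis; with |VT| = 12.7, T = (3.8706, 9.8799). Then |FT| = |T − F| = 23.848.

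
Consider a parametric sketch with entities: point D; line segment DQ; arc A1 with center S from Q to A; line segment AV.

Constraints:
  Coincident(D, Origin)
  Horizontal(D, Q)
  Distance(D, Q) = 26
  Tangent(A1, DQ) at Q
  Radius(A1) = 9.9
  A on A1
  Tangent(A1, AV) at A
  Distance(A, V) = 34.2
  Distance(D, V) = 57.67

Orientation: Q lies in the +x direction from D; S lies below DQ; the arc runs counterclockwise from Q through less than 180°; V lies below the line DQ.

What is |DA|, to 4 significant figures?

23.84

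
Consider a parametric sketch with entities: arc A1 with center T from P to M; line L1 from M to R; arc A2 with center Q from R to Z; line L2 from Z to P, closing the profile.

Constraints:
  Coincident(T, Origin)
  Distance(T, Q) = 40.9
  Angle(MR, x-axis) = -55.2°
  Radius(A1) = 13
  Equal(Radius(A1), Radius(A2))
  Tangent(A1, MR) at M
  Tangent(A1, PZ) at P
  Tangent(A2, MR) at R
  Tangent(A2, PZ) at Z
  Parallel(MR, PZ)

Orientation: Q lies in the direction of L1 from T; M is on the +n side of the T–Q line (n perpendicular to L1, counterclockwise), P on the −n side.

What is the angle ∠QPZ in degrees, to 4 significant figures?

17.63°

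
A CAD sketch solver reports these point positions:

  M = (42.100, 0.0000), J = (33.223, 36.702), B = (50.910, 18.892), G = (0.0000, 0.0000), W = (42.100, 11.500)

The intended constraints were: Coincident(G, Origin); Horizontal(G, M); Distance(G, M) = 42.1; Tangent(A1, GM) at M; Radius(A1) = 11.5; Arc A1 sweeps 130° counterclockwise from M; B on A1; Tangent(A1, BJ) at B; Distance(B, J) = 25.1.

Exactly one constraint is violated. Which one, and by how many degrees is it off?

Tangent(A1, BJ) at B — off by 4.80°.

G = (0.00, 0.00) ✓; G.y = 0.00, M.y = 0.00 ✓; |GM| = 42.10 ✓; ∠(WM, MG) = 90.00° ✓; |WM| = 11.50 ✓; bearing(W→B) − bearing(W→M) = 130.0° ✓; |WB| = 11.50 ✓; ∠(WB, BJ) = 85.20° ✗; |BJ| = 25.10 ✓.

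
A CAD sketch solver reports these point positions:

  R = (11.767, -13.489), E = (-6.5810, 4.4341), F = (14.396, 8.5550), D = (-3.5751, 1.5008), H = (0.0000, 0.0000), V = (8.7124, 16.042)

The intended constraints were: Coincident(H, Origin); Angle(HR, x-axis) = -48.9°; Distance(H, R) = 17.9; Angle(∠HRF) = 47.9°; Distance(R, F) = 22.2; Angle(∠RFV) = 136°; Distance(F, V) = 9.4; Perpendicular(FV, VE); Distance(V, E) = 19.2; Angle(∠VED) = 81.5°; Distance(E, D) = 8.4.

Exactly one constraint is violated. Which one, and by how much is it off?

Distance(E, D) = 8.4 — off by 4.20.

H = (0.00, 0.00) ✓; HR at -48.90° ✓; |HR| = 17.90 ✓; ∠HRF = 47.90° ✓; |RF| = 22.20 ✓; ∠RFV = 136.0° ✓; |FV| = 9.400 ✓; ∠(FV, VE) = 90.00° ✓; |VE| = 19.20 ✓; ∠VED = 81.50° ✓; |ED| = 4.200 ✗.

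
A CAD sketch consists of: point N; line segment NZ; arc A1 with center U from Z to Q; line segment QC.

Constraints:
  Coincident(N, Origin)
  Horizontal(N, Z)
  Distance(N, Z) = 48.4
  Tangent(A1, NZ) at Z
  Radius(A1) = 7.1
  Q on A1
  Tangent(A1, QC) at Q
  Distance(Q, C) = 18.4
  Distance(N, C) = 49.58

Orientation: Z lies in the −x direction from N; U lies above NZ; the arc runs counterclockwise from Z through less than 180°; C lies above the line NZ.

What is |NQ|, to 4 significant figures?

41.98

N is at the origin; NZ is horizontal with |NZ| = 48.4 and Z on the −x side, so Z = (-48.40, 0.000). The tangent condition forces UZ to be normal to NZ, so U = Z + (0, 7.1) = (-48.40, 7.100). Since UQ ⟂ QC (tangency), |UC| = √(7.1² + 18.4²) = 19.72 regardless of where Q sits on A1. So C lies on both circle(N, 49.58) and circle(U, 19.72); the above-NZ intersection is C = (-42.30, 25.86). Q is the foot of the tangent from C: Q = (-41.31, 7.483).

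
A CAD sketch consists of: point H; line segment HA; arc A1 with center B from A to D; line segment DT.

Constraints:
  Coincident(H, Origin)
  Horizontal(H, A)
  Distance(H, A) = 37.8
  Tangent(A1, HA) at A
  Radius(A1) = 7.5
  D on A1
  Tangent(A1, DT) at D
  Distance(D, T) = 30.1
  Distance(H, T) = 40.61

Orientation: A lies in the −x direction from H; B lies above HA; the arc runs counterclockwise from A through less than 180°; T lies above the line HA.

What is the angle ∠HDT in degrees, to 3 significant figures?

83.2°

H is at the origin; H and A share the same y with |HA| = 37.8 and A on the −x side, so A = (-37.8, 0.00). Tangency of A1 to HA means the radius BA is perpendicular to HA, so B = A + (0, 7.5) = (-37.8, 7.50). Since BD ⟂ DT (tangency), |BT| = √(7.5² + 30.1²) = 31.0 regardless of where D sits on A1. So T lies on both circle(H, 40.61) and circle(B, 31.0); the above-HA intersection is T = (-22.0, 34.2). D is the foot of the tangent from T: D = (-30.6, 5.34).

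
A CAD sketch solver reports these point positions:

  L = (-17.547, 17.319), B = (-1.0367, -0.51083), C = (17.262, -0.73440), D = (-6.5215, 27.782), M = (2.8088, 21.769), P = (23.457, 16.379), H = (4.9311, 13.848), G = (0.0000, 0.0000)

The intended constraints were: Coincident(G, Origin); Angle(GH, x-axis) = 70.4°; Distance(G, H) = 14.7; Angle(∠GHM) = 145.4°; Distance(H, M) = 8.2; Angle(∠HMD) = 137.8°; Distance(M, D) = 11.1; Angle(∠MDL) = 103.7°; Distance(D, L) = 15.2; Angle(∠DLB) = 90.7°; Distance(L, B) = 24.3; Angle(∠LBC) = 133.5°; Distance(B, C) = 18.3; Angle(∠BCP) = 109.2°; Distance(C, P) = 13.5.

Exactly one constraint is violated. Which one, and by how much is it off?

Distance(C, P) = 13.5 — off by 4.70.

G = (0.00, 0.00) ✓; GH at 70.40° ✓; |GH| = 14.70 ✓; ∠GHM = 145.4° ✓; |HM| = 8.200 ✓; ∠HMD = 137.8° ✓; |MD| = 11.10 ✓; ∠MDL = 103.7° ✓; |DL| = 15.20 ✓; ∠DLB = 90.70° ✓; |LB| = 24.30 ✓; ∠LBC = 133.5° ✓; |BC| = 18.30 ✓; ∠BCP = 109.2° ✓; |CP| = 18.20 ✗.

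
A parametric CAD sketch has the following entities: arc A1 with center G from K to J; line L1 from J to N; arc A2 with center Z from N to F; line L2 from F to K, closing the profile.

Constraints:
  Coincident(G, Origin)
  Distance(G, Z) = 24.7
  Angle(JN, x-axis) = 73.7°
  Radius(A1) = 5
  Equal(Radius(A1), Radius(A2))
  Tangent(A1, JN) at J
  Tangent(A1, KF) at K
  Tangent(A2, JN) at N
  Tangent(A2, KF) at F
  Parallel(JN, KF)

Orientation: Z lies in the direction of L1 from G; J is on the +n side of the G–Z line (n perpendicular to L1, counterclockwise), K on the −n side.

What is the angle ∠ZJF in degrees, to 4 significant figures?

10.60°

The slot axis is L1's direction at 73.7°, so u = (cos 73.7°, sin 73.7°) = (0.2807, 0.9598) and n = (−sin 73.7°, cos 73.7°) = (-0.9598, 0.2807). G is at the origin and Z lies 24.7 along u from G, so Z = 24.7·u = (6.932, 23.71). Tangency of A1 to both parallel lines with radius 5.0 puts J and K at G ± 5.0·n: J = (-4.799, 1.403), K = (4.799, -1.403). Equal radii place N and F the same way about Z: N = Z + 5.0·n = (2.133, 25.11), F = Z − 5.0·n = (11.73, 22.30). Then cos ∠ZJF = JZ·JF / (|JZ||JF|), giving 10.60°.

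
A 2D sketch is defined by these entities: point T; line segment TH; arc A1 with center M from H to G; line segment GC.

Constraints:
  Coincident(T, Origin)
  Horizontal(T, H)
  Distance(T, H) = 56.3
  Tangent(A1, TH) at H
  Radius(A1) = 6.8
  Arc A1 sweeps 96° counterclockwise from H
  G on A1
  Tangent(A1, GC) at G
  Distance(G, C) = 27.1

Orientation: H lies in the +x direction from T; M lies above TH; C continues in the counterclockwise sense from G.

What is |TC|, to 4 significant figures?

69.39

On A1, H sits at bearing -90° from M; a 96° counterclockwise sweep puts G at bearing 6°, so G = M + 6.8·(cos 6°, sin 6°) = (63.06, 7.511). A1 meets GC tangentially, so MG is at right angles to GC, so GC runs along (−sin 6°, cos 6°); with |GC| = 27.1, C = (60.23, 34.46). Then |TC| = |C − T| = 69.39.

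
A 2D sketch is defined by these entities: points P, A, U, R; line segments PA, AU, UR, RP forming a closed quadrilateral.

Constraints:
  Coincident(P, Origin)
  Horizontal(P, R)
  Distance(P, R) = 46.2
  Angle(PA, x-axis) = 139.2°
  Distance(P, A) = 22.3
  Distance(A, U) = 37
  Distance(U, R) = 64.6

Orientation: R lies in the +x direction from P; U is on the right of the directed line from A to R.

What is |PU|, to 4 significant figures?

26.59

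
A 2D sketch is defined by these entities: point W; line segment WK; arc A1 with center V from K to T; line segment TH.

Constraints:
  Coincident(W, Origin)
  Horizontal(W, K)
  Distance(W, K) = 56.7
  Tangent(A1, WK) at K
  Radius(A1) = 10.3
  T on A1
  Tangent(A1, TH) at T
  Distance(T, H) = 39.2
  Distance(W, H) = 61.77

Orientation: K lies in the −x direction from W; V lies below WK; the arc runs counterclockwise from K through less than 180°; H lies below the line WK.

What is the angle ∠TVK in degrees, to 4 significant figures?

129.2°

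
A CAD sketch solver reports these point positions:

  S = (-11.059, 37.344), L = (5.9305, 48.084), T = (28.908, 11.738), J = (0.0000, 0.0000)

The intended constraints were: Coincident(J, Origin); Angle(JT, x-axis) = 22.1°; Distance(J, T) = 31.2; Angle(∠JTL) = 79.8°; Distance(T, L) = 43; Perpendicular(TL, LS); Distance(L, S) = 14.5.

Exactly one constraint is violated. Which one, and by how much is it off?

Distance(L, S) = 14.5 — off by 5.60.

J = (0.00, 0.00) ✓; JT at 22.10° ✓; |JT| = 31.20 ✓; ∠JTL = 79.80° ✓; |TL| = 43.00 ✓; ∠(TL, LS) = 90.00° ✓; |LS| = 20.10 ✗.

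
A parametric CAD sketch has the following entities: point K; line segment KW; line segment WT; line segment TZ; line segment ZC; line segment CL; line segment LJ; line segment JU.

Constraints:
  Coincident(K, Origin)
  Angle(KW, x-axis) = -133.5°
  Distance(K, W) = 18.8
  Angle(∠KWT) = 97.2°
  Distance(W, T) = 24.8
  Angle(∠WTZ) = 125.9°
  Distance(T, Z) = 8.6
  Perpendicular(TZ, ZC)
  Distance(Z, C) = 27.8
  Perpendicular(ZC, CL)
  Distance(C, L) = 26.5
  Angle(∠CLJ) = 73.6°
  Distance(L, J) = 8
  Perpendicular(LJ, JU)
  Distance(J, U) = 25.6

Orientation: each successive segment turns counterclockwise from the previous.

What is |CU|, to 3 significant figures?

0.548

K is at the origin; KW runs at -133.5° with length 18.8, so W = (-12.9, -13.6). ∠KWT = 97.2° gives WT at -50.7° from the x-axis; with |WT| = 24.8, T = (2.77, -32.8). ∠WTZ = 125.9° gives TZ at 3.40° from the x-axis; with |TZ| = 8.6, Z = (11.4, -32.3). The perpendicularity gives ZC at right angles to TZ, so ZC runs at 93.4°; with |ZC| = 27.8, C = (9.70, -4.57). ZC is perpendicular to CL, so CL runs at -177°; with |CL| = 26.5, L = (-16.8, -6.14). ∠CLJ = 73.6° gives LJ at -70.2° from the x-axis; with |LJ| = 8.0, J = (-14.0, -13.7). The perpendicularity gives JU at right angles to LJ, so JU runs at 19.8°; with |JU| = 25.6, U = (10.0, -4.99). Then |CU| = |U − C| = 0.548.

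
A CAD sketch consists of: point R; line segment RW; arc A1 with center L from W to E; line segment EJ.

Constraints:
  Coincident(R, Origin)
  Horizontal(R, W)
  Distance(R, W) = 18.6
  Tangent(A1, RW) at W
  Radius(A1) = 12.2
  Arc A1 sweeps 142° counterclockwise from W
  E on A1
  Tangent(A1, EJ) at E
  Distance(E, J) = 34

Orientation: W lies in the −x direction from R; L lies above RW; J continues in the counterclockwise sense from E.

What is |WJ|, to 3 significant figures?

46.9

R is at the origin; RW is horizontal with |RW| = 18.6 and W on the −x side, so W = (-18.6, 0.00). A1 meets RW tangentially, so LW is at right angles to RW, so L = W + (0, 12.2) = (-18.6, 12.2). On A1, W sits at bearing -90° from L; a 142° counterclockwise sweep puts E at bearing 52°, so E = L + 12.2·(cos 52°, sin 52°) = (-11.1, 21.8). A1 meets EJ tangentially, so LE is at right angles to EJ, so EJ runs along (−sin 52°, cos 52°); with |EJ| = 34.0, J = (-37.9, 42.7). Then |WJ| = |J − W| = 46.9.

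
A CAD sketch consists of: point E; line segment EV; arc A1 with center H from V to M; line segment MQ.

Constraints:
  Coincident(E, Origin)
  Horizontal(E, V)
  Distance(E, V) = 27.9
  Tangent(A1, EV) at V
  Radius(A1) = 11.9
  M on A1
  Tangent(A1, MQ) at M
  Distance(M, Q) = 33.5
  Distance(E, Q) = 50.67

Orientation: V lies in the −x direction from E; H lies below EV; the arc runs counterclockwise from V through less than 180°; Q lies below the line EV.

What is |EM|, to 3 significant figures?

42.1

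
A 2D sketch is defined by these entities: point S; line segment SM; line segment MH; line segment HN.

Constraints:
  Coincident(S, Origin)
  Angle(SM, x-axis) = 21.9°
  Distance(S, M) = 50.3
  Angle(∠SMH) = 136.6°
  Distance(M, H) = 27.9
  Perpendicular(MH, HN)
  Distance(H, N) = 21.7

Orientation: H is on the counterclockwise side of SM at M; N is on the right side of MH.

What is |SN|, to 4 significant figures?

85.55

∠SMH = 136.6°, so MH runs at 21.9° + (180° − 136.6°) = 65.30° from the x-axis; with |MH| = 27.9, H = M + 27.9·(cos 65.30°, sin 65.30°) = (58.33, 44.11). MH ⟂ HN; with |HN| = 21.7 on the right of MH, N = H + 21.7·(0.9085, -0.4179) = (78.04, 35.04). Then |SN| = |N − S| = 85.55.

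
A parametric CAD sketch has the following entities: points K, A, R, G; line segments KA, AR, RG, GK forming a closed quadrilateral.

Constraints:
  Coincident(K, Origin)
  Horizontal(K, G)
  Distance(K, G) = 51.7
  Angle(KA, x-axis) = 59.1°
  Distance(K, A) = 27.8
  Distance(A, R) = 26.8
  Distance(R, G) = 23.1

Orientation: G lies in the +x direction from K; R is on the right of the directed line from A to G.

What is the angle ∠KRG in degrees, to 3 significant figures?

175°

Checks: |AR| = 26.80 ✓; |RG| = 23.10 ✓.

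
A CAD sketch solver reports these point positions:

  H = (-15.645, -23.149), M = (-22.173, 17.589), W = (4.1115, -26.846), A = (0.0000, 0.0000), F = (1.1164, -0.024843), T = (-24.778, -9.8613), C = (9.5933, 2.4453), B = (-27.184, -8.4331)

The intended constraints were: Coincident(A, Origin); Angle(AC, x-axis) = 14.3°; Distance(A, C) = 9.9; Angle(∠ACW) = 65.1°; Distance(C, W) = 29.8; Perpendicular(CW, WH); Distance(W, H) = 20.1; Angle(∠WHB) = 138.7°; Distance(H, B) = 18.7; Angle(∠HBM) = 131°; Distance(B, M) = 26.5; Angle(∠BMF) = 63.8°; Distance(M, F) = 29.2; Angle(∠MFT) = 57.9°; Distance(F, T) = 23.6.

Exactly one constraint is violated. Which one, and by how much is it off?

Distance(F, T) = 23.6 — off by 4.10.

A = (0.00, 0.00) ✓; AC at 14.30° ✓; |AC| = 9.900 ✓; ∠ACW = 65.10° ✓; |CW| = 29.80 ✓; ∠(CW, WH) = 90.00° ✓; |WH| = 20.10 ✓; ∠WHB = 138.7° ✓; |HB| = 18.70 ✓; ∠HBM = 131.0° ✓; |BM| = 26.50 ✓; ∠BMF = 63.80° ✓; |MF| = 29.20 ✓; ∠MFT = 57.90° ✓; |FT| = 27.70 ✗.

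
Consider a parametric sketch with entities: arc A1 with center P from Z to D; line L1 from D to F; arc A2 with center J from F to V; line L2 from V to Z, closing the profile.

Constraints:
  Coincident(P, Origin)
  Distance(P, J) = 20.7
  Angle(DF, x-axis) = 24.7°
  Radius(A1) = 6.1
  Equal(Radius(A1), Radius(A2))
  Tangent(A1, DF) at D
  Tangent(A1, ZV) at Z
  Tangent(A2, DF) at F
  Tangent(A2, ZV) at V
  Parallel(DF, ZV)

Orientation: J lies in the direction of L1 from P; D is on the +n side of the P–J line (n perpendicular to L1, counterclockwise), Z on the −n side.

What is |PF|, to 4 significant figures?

21.58

Tangency of A1 to both parallel lines with radius 6.1 puts D and Z at P ± 6.1·n: D = (-2.549, 5.542), Z = (2.549, -5.542). Equal radii place F and V the same way about J: F = J + 6.1·n = (16.26, 14.19), V = J − 6.1·n = (21.36, 3.108). Then |PF| = |F − P| = 21.58.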